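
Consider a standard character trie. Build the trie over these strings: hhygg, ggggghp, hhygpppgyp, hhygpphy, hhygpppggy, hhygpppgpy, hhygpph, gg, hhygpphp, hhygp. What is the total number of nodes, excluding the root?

25

Insert word by word; a character creates a node only if that edge doesn't already exist:
  "hhygg" → 5 new (h, h, y, g, g)
  "ggggghp" → 7 new (g, g, g, g, g, h, p)
  "hhygpppgyp" → prefix "hhyg" already present; 6 new (p, p, p, g, y, p)
  "hhygpphy" → prefix "hhygpp" already present; 2 new (h, y)
  "hhygpppggy" → prefix "hhygpppg" already present; 2 new (g, y)
  "hhygpppgpy" → prefix "hhygpppg" already present; 2 new (p, y)
  "hhygpph" → prefix "hhygpph" already present; 0 new (none)
  "gg" → prefix "gg" already present; 0 new (none)
  "hhygpphp" → prefix "hhygpph" already present; 1 new (p)
  "hhygp" → prefix "hhygp" already present; 0 new (none)
Total nodes = 5 + 7 + 6 + 2 + 2 + 2 + 0 + 0 + 1 + 0 = 25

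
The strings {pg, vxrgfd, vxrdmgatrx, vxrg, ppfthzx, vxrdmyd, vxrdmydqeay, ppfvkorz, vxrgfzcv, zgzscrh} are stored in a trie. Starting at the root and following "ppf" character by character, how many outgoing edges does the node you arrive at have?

Walk "ppf" from the root, arriving at one node.
Characters that immediately follow "ppf" among the stored strings: {t, v}.
That node has 2 child edges.

2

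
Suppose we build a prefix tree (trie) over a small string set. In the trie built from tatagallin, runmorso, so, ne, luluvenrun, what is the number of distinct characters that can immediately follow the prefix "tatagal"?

Follow the path "tatagal" to its node, then look at its outgoing edges.
Characters that immediately follow "tatagal" among the stored strings: {l}.
That node has 1 child edge.

1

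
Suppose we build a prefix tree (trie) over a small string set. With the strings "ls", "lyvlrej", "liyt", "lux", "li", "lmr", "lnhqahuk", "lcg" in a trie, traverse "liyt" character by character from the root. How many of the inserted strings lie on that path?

Traverse "liyt" character by character; count nodes along the way that are marked as word ends.
Prefixes of the query that are stored words: "li", "liyt"
Count: 2

2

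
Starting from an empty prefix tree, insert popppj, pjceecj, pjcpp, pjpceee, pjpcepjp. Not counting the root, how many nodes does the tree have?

Trie structure (* marks end of a word):
(root)
└─ p
   ├─ j
   │  ├─ c
   │  │  ├─ e
   │  │  │  └─ e
   │  │  │     └─ c
   │  │  │        └─ j *
   │  │  └─ p
   │  │     └─ p *
   │  └─ p
   │     └─ c
   │        └─ e
   │           ├─ e
   │           │  └─ e *
   │           └─ p
   │              └─ j
   │                 └─ p *
   └─ o
      └─ p
         └─ p
            └─ p
               └─ j *
Counting every labelled node above: 22.

22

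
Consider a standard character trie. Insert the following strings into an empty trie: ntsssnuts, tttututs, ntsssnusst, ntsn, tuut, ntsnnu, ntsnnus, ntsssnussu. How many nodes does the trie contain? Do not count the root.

Insert word by word; a character creates a node only if that edge doesn't already exist:
  "ntsssnuts" → 9 new (n, t, s, s, s, n, u, t, s)
  "tttututs" → 8 new (t, t, t, u, t, u, t, s)
  "ntsssnusst" → prefix "ntsssnu" already present; 3 new (s, s, t)
  "ntsn" → prefix "nts" already present; 1 new (n)
  "tuut" → prefix "t" already present; 3 new (u, u, t)
  "ntsnnu" → prefix "ntsn" already present; 2 new (n, u)
  "ntsnnus" → prefix "ntsnnu" already present; 1 new (s)
  "ntsssnussu" → prefix "ntsssnuss" already present; 1 new (u)
Total nodes = 9 + 8 + 3 + 1 + 3 + 2 + 1 + 1 = 28

28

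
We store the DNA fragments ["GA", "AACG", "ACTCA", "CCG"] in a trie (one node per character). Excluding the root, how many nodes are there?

13

Trace insertions, counting only characters that open a new branch:
  "GA" → 2 new (G, A)
  "AACG" → 4 new (A, A, C, G)
  "ACTCA" → prefix "A" already present; 4 new (C, T, C, A)
  "CCG" → 3 new (C, C, G)
Total nodes = 2 + 4 + 4 + 3 = 13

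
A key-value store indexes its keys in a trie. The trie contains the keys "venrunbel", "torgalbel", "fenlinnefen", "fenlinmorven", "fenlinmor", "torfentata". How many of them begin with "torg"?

1

Traverse to the node for "torg", then collect every word in that subtree.
Matches: "torgalbel"
Count: 1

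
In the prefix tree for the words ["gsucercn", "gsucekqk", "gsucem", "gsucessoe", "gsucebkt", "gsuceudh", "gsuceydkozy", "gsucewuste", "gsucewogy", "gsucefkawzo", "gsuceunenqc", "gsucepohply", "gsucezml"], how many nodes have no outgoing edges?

13

A leaf is a node with no children — equivalently, the end of a word that is not a proper prefix of any other stored word.
Those words: "gsucebkt", "gsucefkawzo", "gsucekqk", "gsucem", "gsucepohply", "gsucercn", "gsucessoe", "gsuceudh", "gsuceunenqc", "gsucewogy", "gsucewuste", "gsuceydkozy", "gsucezml"
Leaf count: 13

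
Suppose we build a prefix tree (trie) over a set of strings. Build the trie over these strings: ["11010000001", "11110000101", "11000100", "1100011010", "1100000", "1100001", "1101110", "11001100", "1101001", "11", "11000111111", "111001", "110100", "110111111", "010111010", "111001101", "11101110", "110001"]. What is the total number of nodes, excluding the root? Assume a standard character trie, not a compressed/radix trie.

For each word, the new-node count is its length minus the longest prefix already in the trie:
  "11010000001" → 11 new (1, 1, 0, 1, 0, 0, 0, 0, 0, 0, 1)
  "11110000101" → prefix "11" already present; 9 new (1, 1, 0, 0, 0, 0, 1, 0, 1)
  "11000100" → prefix "110" already present; 5 new (0, 0, 1, 0, 0)
  "1100011010" → prefix "110001" already present; 4 new (1, 0, 1, 0)
  "1100000" → prefix "11000" already present; 2 new (0, 0)
  "1100001" → prefix "110000" already present; 1 new (1)
  "1101110" → prefix "1101" already present; 3 new (1, 1, 0)
  "11001100" → prefix "1100" already present; 4 new (1, 1, 0, 0)
  "1101001" → prefix "110100" already present; 1 new (1)
  "11" → prefix "11" already present; 0 new (none)
  "11000111111" → prefix "1100011" already present; 4 new (1, 1, 1, 1)
  "111001" → prefix "111" already present; 3 new (0, 0, 1)
  "110100" → prefix "110100" already present; 0 new (none)
  "110111111" → prefix "110111" already present; 3 new (1, 1, 1)
  "010111010" → 9 new (0, 1, 0, 1, 1, 1, 0, 1, 0)
  "111001101" → prefix "111001" already present; 3 new (1, 0, 1)
  "11101110" → prefix "1110" already present; 4 new (1, 1, 1, 0)
  "110001" → prefix "110001" already present; 0 new (none)
Total nodes = 11 + 9 + 5 + 4 + 2 + 1 + 3 + 4 + 1 + 0 + 4 + 3 + 0 + 3 + 9 + 3 + 4 + 0 = 66

66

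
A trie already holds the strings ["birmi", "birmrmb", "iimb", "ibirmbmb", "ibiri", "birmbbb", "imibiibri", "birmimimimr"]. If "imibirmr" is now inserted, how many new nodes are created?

3

The longest prefix of "imibirmr" already in the trie is "imibi" (length 5).
So 8 − 5 = 3 new nodes.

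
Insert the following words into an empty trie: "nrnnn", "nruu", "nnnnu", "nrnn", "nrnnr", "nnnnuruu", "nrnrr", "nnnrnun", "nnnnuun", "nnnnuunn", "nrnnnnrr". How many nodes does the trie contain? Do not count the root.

27

Insert word by word; a character creates a node only if that edge doesn't already exist:
  "nrnnn" → 5 new (n, r, n, n, n)
  "nruu" → prefix "nr" already present; 2 new (u, u)
  "nnnnu" → prefix "n" already present; 4 new (n, n, n, u)
  "nrnn" → prefix "nrnn" already present; 0 new (none)
  "nrnnr" → prefix "nrnn" already present; 1 new (r)
  "nnnnuruu" → prefix "nnnnu" already present; 3 new (r, u, u)
  "nrnrr" → prefix "nrn" already present; 2 new (r, r)
  "nnnrnun" → prefix "nnn" already present; 4 new (r, n, u, n)
  "nnnnuun" → prefix "nnnnu" already present; 2 new (u, n)
  "nnnnuunn" → prefix "nnnnuun" already present; 1 new (n)
  "nrnnnnrr" → prefix "nrnnn" already present; 3 new (n, r, r)
Total nodes = 5 + 2 + 4 + 0 + 1 + 3 + 2 + 4 + 2 + 1 + 3 = 27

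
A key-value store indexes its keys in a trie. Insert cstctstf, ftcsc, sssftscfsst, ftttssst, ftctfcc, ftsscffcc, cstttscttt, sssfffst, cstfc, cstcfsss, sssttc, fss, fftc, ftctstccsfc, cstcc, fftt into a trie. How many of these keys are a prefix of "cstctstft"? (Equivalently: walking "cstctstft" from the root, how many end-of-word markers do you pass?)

1

Traverse "cstctstft" character by character; count nodes along the way that are marked as word ends.
Prefixes of the query that are stored words: "cstctstf"
Count: 1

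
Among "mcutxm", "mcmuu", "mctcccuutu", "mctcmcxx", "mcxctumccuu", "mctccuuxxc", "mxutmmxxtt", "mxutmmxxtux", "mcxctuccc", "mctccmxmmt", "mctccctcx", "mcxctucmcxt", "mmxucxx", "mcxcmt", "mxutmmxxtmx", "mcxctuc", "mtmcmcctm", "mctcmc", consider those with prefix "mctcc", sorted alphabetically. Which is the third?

Words with prefix "mctcc", in lexicographic order: "mctccctcx", "mctcccuutu", "mctccmxmmt", "mctccuuxxc"
Position 3: mctccmxmmt

mctccmxmmt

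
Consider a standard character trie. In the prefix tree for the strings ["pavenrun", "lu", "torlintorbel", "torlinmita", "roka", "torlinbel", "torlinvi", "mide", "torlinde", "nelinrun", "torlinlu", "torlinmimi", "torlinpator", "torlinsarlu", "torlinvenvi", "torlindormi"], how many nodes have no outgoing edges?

16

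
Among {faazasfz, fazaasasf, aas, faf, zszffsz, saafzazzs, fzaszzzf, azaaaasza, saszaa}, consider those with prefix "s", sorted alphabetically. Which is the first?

saafzazzs

DFS of the "s" subtree visits, in order: "saafzazzs", "saszaa"
Position 1: saafzazzs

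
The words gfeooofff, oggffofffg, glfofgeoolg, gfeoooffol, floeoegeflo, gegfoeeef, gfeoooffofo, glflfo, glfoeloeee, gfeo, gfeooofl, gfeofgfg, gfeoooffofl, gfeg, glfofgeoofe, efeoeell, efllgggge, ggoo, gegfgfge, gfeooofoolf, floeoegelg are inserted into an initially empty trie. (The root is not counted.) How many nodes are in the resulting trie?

Trace insertions, counting only characters that open a new branch:
  "gfeooofff" → 9 new (g, f, e, o, o, o, f, f, f)
  "oggffofffg" → 10 new (o, g, g, f, f, o, f, f, f, g)
  "glfofgeoolg" → prefix "g" already present; 10 new (l, f, o, f, g, e, o, o, l, g)
  "gfeoooffol" → prefix "gfeoooff" already present; 2 new (o, l)
  "floeoegeflo" → 11 new (f, l, o, e, o, e, g, e, f, l, o)
  "gegfoeeef" → prefix "g" already present; 8 new (e, g, f, o, e, e, e, f)
  "gfeoooffofo" → prefix "gfeoooffo" already present; 2 new (f, o)
  "glflfo" → prefix "glf" already present; 3 new (l, f, o)
  "glfoeloeee" → prefix "glfo" already present; 6 new (e, l, o, e, e, e)
  "gfeo" → prefix "gfeo" already present; 0 new (none)
  "gfeooofl" → prefix "gfeooof" already present; 1 new (l)
  "gfeofgfg" → prefix "gfeo" already present; 4 new (f, g, f, g)
  "gfeoooffofl" → prefix "gfeoooffof" already present; 1 new (l)
  "gfeg" → prefix "gfe" already present; 1 new (g)
  "glfofgeoofe" → prefix "glfofgeoo" already present; 2 new (f, e)
  "efeoeell" → 8 new (e, f, e, o, e, e, l, l)
  "efllgggge" → prefix "ef" already present; 7 new (l, l, g, g, g, g, e)
  "ggoo" → prefix "g" already present; 3 new (g, o, o)
  "gegfgfge" → prefix "gegf" already present; 4 new (g, f, g, e)
  "gfeooofoolf" → prefix "gfeooof" already present; 4 new (o, o, l, f)
  "floeoegelg" → prefix "floeoege" already present; 2 new (l, g)
Total nodes = 9 + 10 + 10 + 2 + 11 + 8 + 2 + 3 + 6 + 0 + 1 + 4 + 1 + 1 + 2 + 8 + 7 + 3 + 4 + 4 + 2 = 98

98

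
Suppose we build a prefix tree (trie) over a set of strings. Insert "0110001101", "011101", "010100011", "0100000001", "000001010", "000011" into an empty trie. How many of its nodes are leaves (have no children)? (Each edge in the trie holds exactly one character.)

6

Leaves are exactly the stored words that no other stored word extends.
Those words: "000001010", "000011", "0100000001", "010100011", "0110001101", "011101"
Leaf count: 6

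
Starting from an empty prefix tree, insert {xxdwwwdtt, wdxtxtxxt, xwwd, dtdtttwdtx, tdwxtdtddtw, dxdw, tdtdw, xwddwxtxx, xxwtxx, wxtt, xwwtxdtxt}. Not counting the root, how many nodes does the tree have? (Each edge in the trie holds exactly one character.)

Insert word by word; a character creates a node only if that edge doesn't already exist:
  "xxdwwwdtt" → 9 new (x, x, d, w, w, w, d, t, t)
  "wdxtxtxxt" → 9 new (w, d, x, t, x, t, x, x, t)
  "xwwd" → prefix "x" already present; 3 new (w, w, d)
  "dtdtttwdtx" → 10 new (d, t, d, t, t, t, w, d, t, x)
  "tdwxtdtddtw" → 11 new (t, d, w, x, t, d, t, d, d, t, w)
  "dxdw" → prefix "d" already present; 3 new (x, d, w)
  "tdtdw" → prefix "td" already present; 3 new (t, d, w)
  "xwddwxtxx" → prefix "xw" already present; 7 new (d, d, w, x, t, x, x)
  "xxwtxx" → prefix "xx" already present; 4 new (w, t, x, x)
  "wxtt" → prefix "w" already present; 3 new (x, t, t)
  "xwwtxdtxt" → prefix "xww" already present; 6 new (t, x, d, t, x, t)
Total nodes = 9 + 9 + 3 + 10 + 11 + 3 + 3 + 7 + 4 + 3 + 6 = 68

68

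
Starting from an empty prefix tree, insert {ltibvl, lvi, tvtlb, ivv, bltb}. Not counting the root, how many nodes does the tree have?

20

Trie structure (* marks end of a word):
(root)
├─ b
│  └─ l
│     └─ t
│        └─ b *
├─ i
│  └─ v
│     └─ v *
├─ l
│  ├─ t
│  │  └─ i
│  │     └─ b
│  │        └─ v
│  │           └─ l *
│  └─ v
│     └─ i *
└─ t
   └─ v
      └─ t
         └─ l
            └─ b *
Counting every labelled node above: 20.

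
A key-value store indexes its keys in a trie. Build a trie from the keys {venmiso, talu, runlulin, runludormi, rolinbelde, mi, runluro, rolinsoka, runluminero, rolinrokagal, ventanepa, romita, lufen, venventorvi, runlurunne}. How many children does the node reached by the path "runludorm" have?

The children of the "runludorm" node are the distinct next characters among strings starting with "runludorm".
Characters that immediately follow "runludorm" among the stored strings: {i}.
That node has 1 child edge.

1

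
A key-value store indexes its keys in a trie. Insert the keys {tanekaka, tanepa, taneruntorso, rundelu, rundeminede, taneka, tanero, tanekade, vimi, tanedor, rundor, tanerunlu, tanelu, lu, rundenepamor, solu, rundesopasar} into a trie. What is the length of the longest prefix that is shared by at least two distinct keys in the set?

Look for the deepest trie node that still has at least two words in its subtree.
e.g. "tanerunlu" and "taneruntorso" share the prefix "tanerun" of length 7; no pair shares a longer one.
Longest shared-prefix length: 7

7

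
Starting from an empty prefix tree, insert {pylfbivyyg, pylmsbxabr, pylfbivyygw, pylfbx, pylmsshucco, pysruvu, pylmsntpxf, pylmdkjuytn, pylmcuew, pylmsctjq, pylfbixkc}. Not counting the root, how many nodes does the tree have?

53

For each word, the new-node count is its length minus the longest prefix already in the trie:
  "pylfbivyyg" → 10 new (p, y, l, f, b, i, v, y, y, g)
  "pylmsbxabr" → prefix "pyl" already present; 7 new (m, s, b, x, a, b, r)
  "pylfbivyygw" → prefix "pylfbivyyg" already present; 1 new (w)
  "pylfbx" → prefix "pylfb" already present; 1 new (x)
  "pylmsshucco" → prefix "pylms" already present; 6 new (s, h, u, c, c, o)
  "pysruvu" → prefix "py" already present; 5 new (s, r, u, v, u)
  "pylmsntpxf" → prefix "pylms" already present; 5 new (n, t, p, x, f)
  "pylmdkjuytn" → prefix "pylm" already present; 7 new (d, k, j, u, y, t, n)
  "pylmcuew" → prefix "pylm" already present; 4 new (c, u, e, w)
  "pylmsctjq" → prefix "pylms" already present; 4 new (c, t, j, q)
  "pylfbixkc" → prefix "pylfbi" already present; 3 new (x, k, c)
Total nodes = 10 + 7 + 1 + 1 + 6 + 5 + 5 + 7 + 4 + 4 + 3 = 53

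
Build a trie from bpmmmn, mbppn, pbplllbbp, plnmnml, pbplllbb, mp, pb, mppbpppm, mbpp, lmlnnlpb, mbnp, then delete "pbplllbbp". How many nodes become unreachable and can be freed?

After clearing the end-marker at "pbplllbbp", prune upward until reaching a node still needed by another word.
The suffix "p" (1 node) is used only by "pbplllbbp"; "pbplllbb" is itself a stored word, so pruning stops there.
Nodes removed: 1

1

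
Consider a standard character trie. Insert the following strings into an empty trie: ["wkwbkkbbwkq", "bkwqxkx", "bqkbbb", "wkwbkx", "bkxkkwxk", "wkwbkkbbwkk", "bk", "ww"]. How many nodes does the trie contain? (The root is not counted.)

Count nodes per top-level branch (shared prefixes stored once):
  'b'-branch (bk, bkwqxkx, bkxkkwxk, bqkbbb): 18 nodes
  'w'-branch (wkwbkkbbwkk, wkwbkkbbwkq, wkwbkx, ww): 14 nodes
Sum: 32

32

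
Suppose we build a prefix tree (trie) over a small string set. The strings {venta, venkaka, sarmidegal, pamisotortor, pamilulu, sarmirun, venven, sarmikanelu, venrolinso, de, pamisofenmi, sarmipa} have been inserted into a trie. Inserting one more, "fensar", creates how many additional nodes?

"fensar" shares no prefix with any stored word, so all 6 characters open new nodes.
6 − 0 = 6 new nodes.

6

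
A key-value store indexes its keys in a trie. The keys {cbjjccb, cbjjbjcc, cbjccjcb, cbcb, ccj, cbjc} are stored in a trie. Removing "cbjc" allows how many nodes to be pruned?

0

After clearing the end-marker at "cbjc", prune upward until reaching a node still needed by another word.
Every node on "cbjc" is still needed (e.g. by "cbjccjcb"), so nothing is freed.
Nodes removed: 0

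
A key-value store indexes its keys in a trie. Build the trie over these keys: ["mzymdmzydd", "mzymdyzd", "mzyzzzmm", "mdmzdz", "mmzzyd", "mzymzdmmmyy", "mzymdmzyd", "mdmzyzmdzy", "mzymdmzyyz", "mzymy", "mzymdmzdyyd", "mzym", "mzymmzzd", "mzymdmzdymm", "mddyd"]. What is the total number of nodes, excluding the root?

Trace insertions, counting only characters that open a new branch:
  "mzymdmzydd" → 10 new (m, z, y, m, d, m, z, y, d, d)
  "mzymdyzd" → prefix "mzymd" already present; 3 new (y, z, d)
  "mzyzzzmm" → prefix "mzy" already present; 5 new (z, z, z, m, m)
  "mdmzdz" → prefix "m" already present; 5 new (d, m, z, d, z)
  "mmzzyd" → prefix "m" already present; 5 new (m, z, z, y, d)
  "mzymzdmmmyy" → prefix "mzym" already present; 7 new (z, d, m, m, m, y, y)
  "mzymdmzyd" → prefix "mzymdmzyd" already present; 0 new (none)
  "mdmzyzmdzy" → prefix "mdmz" already present; 6 new (y, z, m, d, z, y)
  "mzymdmzyyz" → prefix "mzymdmzy" already present; 2 new (y, z)
  "mzymy" → prefix "mzym" already present; 1 new (y)
  "mzymdmzdyyd" → prefix "mzymdmz" already present; 4 new (d, y, y, d)
  "mzym" → prefix "mzym" already present; 0 new (none)
  "mzymmzzd" → prefix "mzym" already present; 4 new (m, z, z, d)
  "mzymdmzdymm" → prefix "mzymdmzdy" already present; 2 new (m, m)
  "mddyd" → prefix "md" already present; 3 new (d, y, d)
Total nodes = 10 + 3 + 5 + 5 + 5 + 7 + 0 + 6 + 2 + 1 + 4 + 0 + 4 + 2 + 3 = 57

57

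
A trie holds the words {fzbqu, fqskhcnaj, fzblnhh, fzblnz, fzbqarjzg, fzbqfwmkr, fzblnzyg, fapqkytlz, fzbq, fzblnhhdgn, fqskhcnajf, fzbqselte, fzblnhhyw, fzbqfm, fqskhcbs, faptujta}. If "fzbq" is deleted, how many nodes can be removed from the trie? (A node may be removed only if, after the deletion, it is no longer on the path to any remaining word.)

0

Walk "fzbq" from the leaf back toward the root, removing each node that no remaining word uses.
Every node on "fzbq" is still needed (e.g. by "fzbqu"), so nothing is freed.
Nodes removed: 0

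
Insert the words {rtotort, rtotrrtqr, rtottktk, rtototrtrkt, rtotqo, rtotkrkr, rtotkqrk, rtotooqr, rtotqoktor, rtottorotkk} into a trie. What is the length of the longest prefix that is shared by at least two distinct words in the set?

The deepest shared node is where two words last agree before diverging.
e.g. "rtotqo" and "rtotqoktor" share the prefix "rtotqo" of length 6; no pair shares a longer one.
Longest shared-prefix length: 6

6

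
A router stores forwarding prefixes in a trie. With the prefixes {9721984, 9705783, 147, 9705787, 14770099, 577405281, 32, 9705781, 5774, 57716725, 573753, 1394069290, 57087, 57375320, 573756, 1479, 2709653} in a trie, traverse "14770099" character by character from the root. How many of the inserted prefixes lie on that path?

2

Walk "14770099" from the root; an end-of-word marker is hit whenever a stored word is a prefix of "14770099".
Prefixes of the query that are stored words: "147", "14770099"
Count: 2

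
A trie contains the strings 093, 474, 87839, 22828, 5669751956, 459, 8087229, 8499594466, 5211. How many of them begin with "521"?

1

Traverse to the node for "521", then collect every word in that subtree.
Words under "521": 5211
Count: 1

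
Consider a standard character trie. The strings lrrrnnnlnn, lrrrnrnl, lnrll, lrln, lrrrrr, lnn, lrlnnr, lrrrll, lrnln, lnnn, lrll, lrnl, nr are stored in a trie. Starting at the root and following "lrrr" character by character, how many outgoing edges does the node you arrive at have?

3

Walk "lrrr" from the root, arriving at one node.
Characters that immediately follow "lrrr" among the stored strings: {l, n, r}.
That node has 3 child edges.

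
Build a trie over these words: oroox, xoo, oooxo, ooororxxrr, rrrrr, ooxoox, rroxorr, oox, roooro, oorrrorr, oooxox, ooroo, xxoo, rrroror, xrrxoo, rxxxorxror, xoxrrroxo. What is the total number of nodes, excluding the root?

Trace insertions, counting only characters that open a new branch:
  "oroox" → 5 new (o, r, o, o, x)
  "xoo" → 3 new (x, o, o)
  "oooxo" → prefix "o" already present; 4 new (o, o, x, o)
  "ooororxxrr" → prefix "ooo" already present; 7 new (r, o, r, x, x, r, r)
  "rrrrr" → 5 new (r, r, r, r, r)
  "ooxoox" → prefix "oo" already present; 4 new (x, o, o, x)
  "rroxorr" → prefix "rr" already present; 5 new (o, x, o, r, r)
  "oox" → prefix "oox" already present; 0 new (none)
  "roooro" → prefix "r" already present; 5 new (o, o, o, r, o)
  "oorrrorr" → prefix "oo" already present; 6 new (r, r, r, o, r, r)
  "oooxox" → prefix "oooxo" already present; 1 new (x)
  "ooroo" → prefix "oor" already present; 2 new (o, o)
  "xxoo" → prefix "x" already present; 3 new (x, o, o)
  "rrroror" → prefix "rrr" already present; 4 new (o, r, o, r)
  "xrrxoo" → prefix "x" already present; 5 new (r, r, x, o, o)
  "rxxxorxror" → prefix "r" already present; 9 new (x, x, x, o, r, x, r, o, r)
  "xoxrrroxo" → prefix "xo" already present; 7 new (x, r, r, r, o, x, o)
Total nodes = 5 + 3 + 4 + 7 + 5 + 4 + 5 + 0 + 5 + 6 + 1 + 2 + 3 + 4 + 5 + 9 + 7 = 75

75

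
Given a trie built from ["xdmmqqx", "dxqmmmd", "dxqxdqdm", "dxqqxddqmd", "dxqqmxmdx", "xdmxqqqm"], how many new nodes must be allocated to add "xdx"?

1

The longest prefix of "xdx" already in the trie is "xd" (length 2).
So 3 − 2 = 1 new nodes.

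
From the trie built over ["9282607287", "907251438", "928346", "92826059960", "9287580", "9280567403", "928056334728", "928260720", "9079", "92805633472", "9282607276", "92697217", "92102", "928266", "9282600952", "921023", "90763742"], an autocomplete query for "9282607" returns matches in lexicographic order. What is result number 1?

Words with prefix "9282607", in lexicographic order: "928260720", "9282607276", "9282607287"
Position 1: 928260720

928260720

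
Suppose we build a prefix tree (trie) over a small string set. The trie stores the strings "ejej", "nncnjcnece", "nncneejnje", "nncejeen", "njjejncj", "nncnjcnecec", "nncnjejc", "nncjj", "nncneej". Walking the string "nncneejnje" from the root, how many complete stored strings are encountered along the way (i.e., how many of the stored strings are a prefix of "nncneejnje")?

2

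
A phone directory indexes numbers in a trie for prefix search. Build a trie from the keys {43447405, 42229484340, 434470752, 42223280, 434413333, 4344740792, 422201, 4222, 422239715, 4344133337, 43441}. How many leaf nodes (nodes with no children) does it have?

8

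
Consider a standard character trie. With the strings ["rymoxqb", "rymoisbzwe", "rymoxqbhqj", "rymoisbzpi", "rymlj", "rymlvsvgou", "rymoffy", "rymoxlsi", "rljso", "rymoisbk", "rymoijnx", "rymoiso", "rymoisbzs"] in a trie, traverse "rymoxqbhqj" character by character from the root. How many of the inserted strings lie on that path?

2

Walk "rymoxqbhqj" from the root; an end-of-word marker is hit whenever a stored word is a prefix of "rymoxqbhqj".
Prefixes of the query that are stored words: "rymoxqb", "rymoxqbhqj"
Count: 2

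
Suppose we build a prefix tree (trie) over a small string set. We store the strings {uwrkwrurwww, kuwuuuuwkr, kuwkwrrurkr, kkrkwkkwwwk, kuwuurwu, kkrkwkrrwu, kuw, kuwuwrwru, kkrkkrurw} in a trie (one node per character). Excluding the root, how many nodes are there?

56

Insert word by word; a character creates a node only if that edge doesn't already exist:
  "uwrkwrurwww" → 11 new (u, w, r, k, w, r, u, r, w, w, w)
  "kuwuuuuwkr" → 10 new (k, u, w, u, u, u, u, w, k, r)
  "kuwkwrrurkr" → prefix "kuw" already present; 8 new (k, w, r, r, u, r, k, r)
  "kkrkwkkwwwk" → prefix "k" already present; 10 new (k, r, k, w, k, k, w, w, w, k)
  "kuwuurwu" → prefix "kuwuu" already present; 3 new (r, w, u)
  "kkrkwkrrwu" → prefix "kkrkwk" already present; 4 new (r, r, w, u)
  "kuw" → prefix "kuw" already present; 0 new (none)
  "kuwuwrwru" → prefix "kuwu" already present; 5 new (w, r, w, r, u)
  "kkrkkrurw" → prefix "kkrk" already present; 5 new (k, r, u, r, w)
Total nodes = 11 + 10 + 8 + 10 + 3 + 4 + 0 + 5 + 5 = 56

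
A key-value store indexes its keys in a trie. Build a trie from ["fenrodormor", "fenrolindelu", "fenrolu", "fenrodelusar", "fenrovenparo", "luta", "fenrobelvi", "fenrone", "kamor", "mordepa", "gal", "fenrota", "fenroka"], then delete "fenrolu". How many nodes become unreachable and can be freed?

1

After clearing the end-marker at "fenrolu", prune upward until reaching a node still needed by another word.
The suffix "u" (1 node) is used only by "fenrolu"; the node for "fenrol" still has the child "i", so pruning stops there.
Nodes removed: 1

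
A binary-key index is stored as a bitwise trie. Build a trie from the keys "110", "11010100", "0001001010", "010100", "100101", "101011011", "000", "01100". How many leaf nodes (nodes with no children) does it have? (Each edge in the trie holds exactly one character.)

6

Leaves are exactly the stored words that no other stored word extends.
Those words: "0001001010", "010100", "01100", "100101", "101011011", "11010100"
Leaf count: 6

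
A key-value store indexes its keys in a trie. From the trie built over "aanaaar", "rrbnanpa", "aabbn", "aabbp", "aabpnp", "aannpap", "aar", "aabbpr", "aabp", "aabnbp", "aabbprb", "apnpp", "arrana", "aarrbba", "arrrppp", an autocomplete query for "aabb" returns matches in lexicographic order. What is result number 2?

aabbp

Filter for "aabb…" and sort: "aabbn", "aabbp", "aabbpr", "aabbprb"
Position 2: aabbp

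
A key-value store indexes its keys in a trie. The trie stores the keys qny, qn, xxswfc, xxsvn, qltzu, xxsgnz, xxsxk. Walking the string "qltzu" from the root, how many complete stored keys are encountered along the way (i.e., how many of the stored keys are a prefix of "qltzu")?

Traverse "qltzu" character by character; count nodes along the way that are marked as word ends.
Prefixes of the query that are stored words: "qltzu"
Count: 1

1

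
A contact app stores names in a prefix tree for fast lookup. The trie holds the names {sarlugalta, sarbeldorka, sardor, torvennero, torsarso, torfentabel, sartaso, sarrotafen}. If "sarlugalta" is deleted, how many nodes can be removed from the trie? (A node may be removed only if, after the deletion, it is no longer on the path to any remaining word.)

A node on "sarlugalta"'s path can go only if nothing else ends at it or branches off below it.
The suffix "lugalta" (7 nodes) is used only by "sarlugalta"; the node for "sar" still has the child "b", so pruning stops there.
Nodes removed: 7

7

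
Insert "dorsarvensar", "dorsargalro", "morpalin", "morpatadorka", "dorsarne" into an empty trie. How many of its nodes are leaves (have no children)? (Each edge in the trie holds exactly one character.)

5

A leaf is a node with no children — equivalently, the end of a word that is not a proper prefix of any other stored word.
Those words: "dorsargalro", "dorsarne", "dorsarvensar", "morpalin", "morpatadorka"
Leaf count: 5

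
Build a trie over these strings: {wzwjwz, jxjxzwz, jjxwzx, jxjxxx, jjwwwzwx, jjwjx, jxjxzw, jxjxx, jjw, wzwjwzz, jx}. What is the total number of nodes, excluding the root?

29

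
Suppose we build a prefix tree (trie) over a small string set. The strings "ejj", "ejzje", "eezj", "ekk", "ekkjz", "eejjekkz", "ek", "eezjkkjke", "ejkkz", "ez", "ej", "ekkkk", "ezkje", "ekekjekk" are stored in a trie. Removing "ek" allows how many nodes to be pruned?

0

Walk "ek" from the leaf back toward the root, removing each node that no remaining word uses.
Every node on "ek" is still needed (e.g. by "ekk"), so nothing is freed.
Nodes removed: 0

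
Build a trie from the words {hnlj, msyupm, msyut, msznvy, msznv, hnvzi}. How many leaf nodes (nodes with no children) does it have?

A leaf is a node with no children — equivalently, the end of a word that is not a proper prefix of any other stored word.
Those words: "hnlj", "hnvzi", "msyupm", "msyut", "msznvy"
Leaf count: 5

5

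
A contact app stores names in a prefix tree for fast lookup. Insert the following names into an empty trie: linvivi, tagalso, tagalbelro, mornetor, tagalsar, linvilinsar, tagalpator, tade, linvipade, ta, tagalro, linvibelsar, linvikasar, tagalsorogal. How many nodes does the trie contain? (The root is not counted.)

Trace insertions, counting only characters that open a new branch:
  "linvivi" → 7 new (l, i, n, v, i, v, i)
  "tagalso" → 7 new (t, a, g, a, l, s, o)
  "tagalbelro" → prefix "tagal" already present; 5 new (b, e, l, r, o)
  "mornetor" → 8 new (m, o, r, n, e, t, o, r)
  "tagalsar" → prefix "tagals" already present; 2 new (a, r)
  "linvilinsar" → prefix "linvi" already present; 6 new (l, i, n, s, a, r)
  "tagalpator" → prefix "tagal" already present; 5 new (p, a, t, o, r)
  "tade" → prefix "ta" already present; 2 new (d, e)
  "linvipade" → prefix "linvi" already present; 4 new (p, a, d, e)
  "ta" → prefix "ta" already present; 0 new (none)
  "tagalro" → prefix "tagal" already present; 2 new (r, o)
  "linvibelsar" → prefix "linvi" already present; 6 new (b, e, l, s, a, r)
  "linvikasar" → prefix "linvi" already present; 5 new (k, a, s, a, r)
  "tagalsorogal" → prefix "tagalso" already present; 5 new (r, o, g, a, l)
Total nodes = 7 + 7 + 5 + 8 + 2 + 6 + 5 + 2 + 4 + 0 + 2 + 6 + 5 + 5 = 64

64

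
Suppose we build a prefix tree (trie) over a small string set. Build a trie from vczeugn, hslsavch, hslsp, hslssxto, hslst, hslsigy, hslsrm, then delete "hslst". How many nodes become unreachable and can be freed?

1

A node on "hslst"'s path can go only if nothing else ends at it or branches off below it.
The suffix "t" (1 node) is used only by "hslst"; the node for "hsls" still has the child "a", so pruning stops there.
Nodes removed: 1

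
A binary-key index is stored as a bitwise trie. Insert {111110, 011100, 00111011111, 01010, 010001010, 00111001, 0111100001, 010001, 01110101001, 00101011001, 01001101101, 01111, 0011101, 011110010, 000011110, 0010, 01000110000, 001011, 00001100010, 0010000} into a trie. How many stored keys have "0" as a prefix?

Walk to "0"; the words in its subtree are exactly those with that prefix.
Words under "0": 00001100010, 000011110, 0010, 0010000, 00101011001, 001011, 00111001, 0011101, 00111011111, 010001, 010001010, 01000110000, 01001101101, 01010, 011100, 01110101001, 01111, 0111100001, 011110010
Count: 19

19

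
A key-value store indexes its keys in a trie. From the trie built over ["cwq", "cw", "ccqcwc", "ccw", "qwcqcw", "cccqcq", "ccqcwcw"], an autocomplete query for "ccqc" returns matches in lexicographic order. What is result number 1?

Filter for "ccqc…" and sort: "ccqcwc", "ccqcwcw"
Position 1: ccqcwc

ccqcwc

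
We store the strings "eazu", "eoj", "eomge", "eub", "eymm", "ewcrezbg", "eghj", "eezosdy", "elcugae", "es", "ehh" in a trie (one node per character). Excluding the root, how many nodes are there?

39

Count nodes per top-level branch (shared prefixes stored once):
  'e'-branch (eazu, eezosdy, eghj, ehh, elcugae, eoj, eomge, es, eub, ewcrezbg, eymm): 39 nodes
Sum: 39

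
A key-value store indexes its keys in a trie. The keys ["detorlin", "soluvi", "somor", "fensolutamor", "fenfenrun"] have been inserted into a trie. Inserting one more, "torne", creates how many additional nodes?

5

No existing word starts with "t", so every character of "torne" needs a new node.
5 − 0 = 5 new nodes.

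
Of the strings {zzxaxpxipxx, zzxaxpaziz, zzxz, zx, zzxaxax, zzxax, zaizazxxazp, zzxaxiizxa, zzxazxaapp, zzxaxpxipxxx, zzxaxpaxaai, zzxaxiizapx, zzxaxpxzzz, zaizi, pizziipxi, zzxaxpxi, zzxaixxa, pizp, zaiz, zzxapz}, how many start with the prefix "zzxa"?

Walk to "zzxa"; the words in its subtree are exactly those with that prefix.
Words under "zzxa": zzxaixxa, zzxapz, zzxax, zzxaxax, zzxaxiizapx, zzxaxiizxa, zzxaxpaxaai, zzxaxpaziz, zzxaxpxi, zzxaxpxipxx, zzxaxpxipxxx, zzxaxpxzzz, zzxazxaapp
Count: 13

13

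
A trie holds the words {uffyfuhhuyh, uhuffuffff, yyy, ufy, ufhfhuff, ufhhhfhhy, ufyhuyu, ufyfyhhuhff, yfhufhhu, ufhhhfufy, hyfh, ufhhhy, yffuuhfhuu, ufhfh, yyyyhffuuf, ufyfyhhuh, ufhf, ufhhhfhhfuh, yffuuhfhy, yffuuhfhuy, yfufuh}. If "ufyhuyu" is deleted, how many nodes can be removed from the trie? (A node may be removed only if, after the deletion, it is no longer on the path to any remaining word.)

After clearing the end-marker at "ufyhuyu", prune upward until reaching a node still needed by another word.
The suffix "huyu" (4 nodes) is used only by "ufyhuyu"; the node for "ufy" still has the child "f", so pruning stops there.
Nodes removed: 4

4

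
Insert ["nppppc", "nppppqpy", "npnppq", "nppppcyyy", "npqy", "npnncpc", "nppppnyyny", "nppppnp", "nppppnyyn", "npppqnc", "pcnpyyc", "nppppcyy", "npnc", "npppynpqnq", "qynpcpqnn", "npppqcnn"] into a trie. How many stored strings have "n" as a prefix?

14

Traverse to the node for "n", then collect every word in that subtree.
Matches: "npnc", "npnncpc", "npnppq", "nppppc", "nppppcyy", "nppppcyyy", "nppppnp", "nppppnyyn", "nppppnyyny", "nppppqpy", "npppqcnn", "npppqnc", "npppynpqnq", "npqy"
Count: 14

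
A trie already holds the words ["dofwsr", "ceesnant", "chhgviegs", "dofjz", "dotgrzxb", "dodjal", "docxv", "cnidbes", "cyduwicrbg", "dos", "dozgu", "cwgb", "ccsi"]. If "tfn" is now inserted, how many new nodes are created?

Nothing in the trie begins with "t"; the whole of "tfn" is new.
3 − 0 = 3 new nodes.

3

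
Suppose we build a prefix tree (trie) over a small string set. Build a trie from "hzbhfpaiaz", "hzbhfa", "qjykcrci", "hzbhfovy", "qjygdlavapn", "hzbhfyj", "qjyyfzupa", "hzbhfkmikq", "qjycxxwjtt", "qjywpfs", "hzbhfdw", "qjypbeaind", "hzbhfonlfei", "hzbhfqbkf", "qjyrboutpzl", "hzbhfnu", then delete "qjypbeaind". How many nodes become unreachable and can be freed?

7

After clearing the end-marker at "qjypbeaind", prune upward until reaching a node still needed by another word.
The suffix "pbeaind" (7 nodes) is used only by "qjypbeaind"; the node for "qjy" still has the child "k", so pruning stops there.
Nodes removed: 7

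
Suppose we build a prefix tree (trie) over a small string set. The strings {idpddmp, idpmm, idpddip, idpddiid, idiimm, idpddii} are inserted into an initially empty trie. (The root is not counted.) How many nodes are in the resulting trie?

Trace insertions, counting only characters that open a new branch:
  "idpddmp" → 7 new (i, d, p, d, d, m, p)
  "idpmm" → prefix "idp" already present; 2 new (m, m)
  "idpddip" → prefix "idpdd" already present; 2 new (i, p)
  "idpddiid" → prefix "idpddi" already present; 2 new (i, d)
  "idiimm" → prefix "id" already present; 4 new (i, i, m, m)
  "idpddii" → prefix "idpddii" already present; 0 new (none)
Total nodes = 7 + 2 + 2 + 2 + 4 + 0 = 17

17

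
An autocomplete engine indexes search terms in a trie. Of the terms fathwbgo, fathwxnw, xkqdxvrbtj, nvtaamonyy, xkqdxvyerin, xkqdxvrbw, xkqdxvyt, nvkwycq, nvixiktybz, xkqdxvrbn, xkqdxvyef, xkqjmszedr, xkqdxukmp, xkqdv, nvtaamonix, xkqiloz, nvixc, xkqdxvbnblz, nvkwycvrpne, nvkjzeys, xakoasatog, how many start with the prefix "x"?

Traverse to the node for "x", then collect every word in that subtree.
Words under "x": xakoasatog, xkqdv, xkqdxukmp, xkqdxvbnblz, xkqdxvrbn, xkqdxvrbtj, xkqdxvrbw, xkqdxvyef, xkqdxvyerin, xkqdxvyt, xkqiloz, xkqjmszedr
Count: 12

12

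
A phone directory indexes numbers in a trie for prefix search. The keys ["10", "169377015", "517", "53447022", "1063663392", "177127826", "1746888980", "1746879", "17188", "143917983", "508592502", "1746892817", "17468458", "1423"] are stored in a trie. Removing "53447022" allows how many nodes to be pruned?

A node on "53447022"'s path can go only if nothing else ends at it or branches off below it.
The suffix "3447022" (7 nodes) is used only by "53447022"; the node for "5" still has the child "1", so pruning stops there.
Nodes removed: 7

7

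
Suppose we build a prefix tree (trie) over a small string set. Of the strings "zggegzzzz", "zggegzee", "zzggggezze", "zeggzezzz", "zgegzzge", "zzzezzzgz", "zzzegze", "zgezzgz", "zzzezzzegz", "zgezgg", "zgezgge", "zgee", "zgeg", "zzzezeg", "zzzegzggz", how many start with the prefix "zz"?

6

Filter for entries beginning with "zz":
Words under "zz": zzggggezze, zzzegze, zzzegzggz, zzzezeg, zzzezzzegz, zzzezzzgz
Count: 6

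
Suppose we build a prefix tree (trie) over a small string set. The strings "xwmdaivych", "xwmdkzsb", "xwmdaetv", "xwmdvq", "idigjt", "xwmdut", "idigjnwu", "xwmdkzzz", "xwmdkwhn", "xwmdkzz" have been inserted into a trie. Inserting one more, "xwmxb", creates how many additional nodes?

The longest prefix of "xwmxb" already in the trie is "xwm" (length 3).
Each of the 2 remaining characters creates one node.

2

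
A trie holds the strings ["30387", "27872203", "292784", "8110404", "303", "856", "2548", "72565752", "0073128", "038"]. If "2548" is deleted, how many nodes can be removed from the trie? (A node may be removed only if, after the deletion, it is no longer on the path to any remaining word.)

3

Walk "2548" from the leaf back toward the root, removing each node that no remaining word uses.
The suffix "548" (3 nodes) is used only by "2548"; the node for "2" still has the child "7", so pruning stops there.
Nodes removed: 3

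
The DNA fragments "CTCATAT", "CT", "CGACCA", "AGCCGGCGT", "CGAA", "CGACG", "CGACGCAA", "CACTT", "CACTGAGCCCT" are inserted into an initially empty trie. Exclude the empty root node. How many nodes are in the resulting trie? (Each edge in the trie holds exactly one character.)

Count nodes per top-level branch (shared prefixes stored once):
  'A'-branch (AGCCGGCGT): 9 nodes
  'C'-branch (CACTGAGCCCT, CACTT, CGAA, CGACCA, CGACG, CGACGCAA, CT, CTCATAT): 28 nodes
Sum: 37

37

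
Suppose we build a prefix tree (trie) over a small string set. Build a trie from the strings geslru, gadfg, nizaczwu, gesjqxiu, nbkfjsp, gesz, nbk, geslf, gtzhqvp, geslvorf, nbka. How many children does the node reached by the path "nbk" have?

2

Follow the path "nbk" to its node, then look at its outgoing edges.
Characters that immediately follow "nbk" among the stored strings: {a, f}.
That node has 2 child edges.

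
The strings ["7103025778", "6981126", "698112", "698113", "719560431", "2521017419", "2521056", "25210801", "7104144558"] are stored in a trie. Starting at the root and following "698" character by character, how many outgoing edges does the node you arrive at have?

1

Follow the path "698" to its node, then look at its outgoing edges.
Characters that immediately follow "698" among the stored strings: {1}.
That node has 1 child edge.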